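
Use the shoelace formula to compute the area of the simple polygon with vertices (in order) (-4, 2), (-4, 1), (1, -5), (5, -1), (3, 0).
Area = 28

Shoelace formula: Area = (1/2) |Σ_i (x_i · y_{i+1} − x_{i+1} · y_i)| (indices mod n). Compute each cross term:
  (-4)(1) − (-4)(2) = 4
  (-4)(-5) − (1)(1) = 19
  (1)(-1) − (5)(-5) = 24
  (5)(0) − (3)(-1) = 3
  (3)(2) − (-4)(0) = 6
Sum = 56, so (signed) Area = 56/2 = 28, |Area| = 28.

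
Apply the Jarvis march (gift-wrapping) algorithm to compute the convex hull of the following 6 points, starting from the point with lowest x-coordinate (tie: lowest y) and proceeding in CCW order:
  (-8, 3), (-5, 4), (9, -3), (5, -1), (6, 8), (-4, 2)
Hull (CCW) = [(-8, 3), (9, -3), (6, 8)]

Jarvis march: at each step, from the current hull vertex p, select the next vertex q as the point such that every other point lies strictly to the left of (or on) the directed line p → q. (Equivalently: for every other point r, the cross product (q − p) × (r − p) ≥ 0.)
Starting point (lowest x, tie lowest y): (-8, 3). Wrap until returning to start. Resulting hull: (-8, 3), (9, -3), (6, 8).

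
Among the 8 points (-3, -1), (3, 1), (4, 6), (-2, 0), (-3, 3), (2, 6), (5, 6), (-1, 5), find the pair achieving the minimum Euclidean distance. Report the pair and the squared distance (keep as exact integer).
Pair = ((4, 6), (5, 6)); squared distance = 1

Compute all C(8, 2) = 28 pairwise squared distances (x_i − x_j)² + (y_i − y_j)². The minimum is 1, attained by the pair ((4, 6), (5, 6)).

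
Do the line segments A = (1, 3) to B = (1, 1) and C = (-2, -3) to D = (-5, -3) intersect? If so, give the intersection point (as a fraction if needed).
No (intersection of containing lines falls outside at least one segment)

Parametrize and solve: t = 3, s = -1. At least one of these is outside [0, 1], so the segments do not intersect.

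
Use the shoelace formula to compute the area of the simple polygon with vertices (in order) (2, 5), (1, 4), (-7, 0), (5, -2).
Area = 37

Shoelace formula: Area = (1/2) |Σ_i (x_i · y_{i+1} − x_{i+1} · y_i)| (indices mod n). Compute each cross term:
  (2)(4) − (1)(5) = 3
  (1)(0) − (-7)(4) = 28
  (-7)(-2) − (5)(0) = 14
  (5)(5) − (2)(-2) = 29
Sum = 74, so (signed) Area = 74/2 = 37, |Area| = 37.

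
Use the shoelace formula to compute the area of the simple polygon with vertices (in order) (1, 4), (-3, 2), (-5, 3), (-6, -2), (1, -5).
Area = 42

Shoelace formula: Area = (1/2) |Σ_i (x_i · y_{i+1} − x_{i+1} · y_i)| (indices mod n). Compute each cross term:
  (1)(2) − (-3)(4) = 14
  (-3)(3) − (-5)(2) = 1
  (-5)(-2) − (-6)(3) = 28
  (-6)(-5) − (1)(-2) = 32
  (1)(4) − (1)(-5) = 9
Sum = 84, so (signed) Area = 84/2 = 42, |Area| = 42.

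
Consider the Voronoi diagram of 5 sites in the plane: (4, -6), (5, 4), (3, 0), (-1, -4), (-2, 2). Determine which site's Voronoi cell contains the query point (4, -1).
Nearest site = (3, 0)

The Voronoi cell of site s contains exactly those query points closer to s than to any other site. Compute squared distances from q = (4, -1) to each site:
  (3 − 4)² + (0 − -1)² = 2
  (4 − 4)² + (-6 − -1)² = 25
  (5 − 4)² + (4 − -1)² = 26
  (-1 − 4)² + (-4 − -1)² = 34
  (-2 − 4)² + (2 − -1)² = 45
Minimum is attained by (3, 0), so q lies in its Voronoi cell.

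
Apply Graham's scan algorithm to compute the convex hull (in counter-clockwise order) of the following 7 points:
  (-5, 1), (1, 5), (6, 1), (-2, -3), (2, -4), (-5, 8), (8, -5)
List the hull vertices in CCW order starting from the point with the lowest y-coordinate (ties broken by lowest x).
Hull (CCW) = [(8, -5), (6, 1), (1, 5), (-5, 8), (-5, 1), (-2, -3), (2, -4)]

Graham scan procedure:
  1. Find the pivot p₀ = point with lowest y (tie → lowest x): (8, -5).
  2. Sort the remaining points by polar angle around p₀.
  3. Walk through sorted points, maintaining a stack; pop the top while the last three entries make a non-left turn (cross product ≤ 0).
  4. Final stack is the convex hull in CCW order: (8, -5), (6, 1), (1, 5), (-5, 8), (-5, 1), (-2, -3), (2, -4).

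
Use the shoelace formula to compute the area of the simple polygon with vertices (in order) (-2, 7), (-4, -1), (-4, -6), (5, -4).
Area = 123/2

Shoelace formula: Area = (1/2) |Σ_i (x_i · y_{i+1} − x_{i+1} · y_i)| (indices mod n). Compute each cross term:
  (-2)(-1) − (-4)(7) = 30
  (-4)(-6) − (-4)(-1) = 20
  (-4)(-4) − (5)(-6) = 46
  (5)(7) − (-2)(-4) = 27
Sum = 123, so (signed) Area = 123/2 = 123/2, |Area| = 123/2.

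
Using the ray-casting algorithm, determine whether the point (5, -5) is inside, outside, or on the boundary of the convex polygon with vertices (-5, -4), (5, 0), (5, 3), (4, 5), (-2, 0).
The point (5, -5) lies strictly outside the polygon

Cast a horizontal ray to the right from the query point and count how many polygon edges it crosses (each edge strictly once or zero times, handled with the usual half-open convention). 
Parity of crossings → even ⇒ outside.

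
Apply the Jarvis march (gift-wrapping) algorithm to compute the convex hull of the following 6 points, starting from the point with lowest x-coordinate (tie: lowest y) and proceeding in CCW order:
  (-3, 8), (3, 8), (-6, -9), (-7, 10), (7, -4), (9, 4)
Hull (CCW) = [(-7, 10), (-6, -9), (7, -4), (9, 4), (3, 8)]

Jarvis march: at each step, from the current hull vertex p, select the next vertex q as the point such that every other point lies strictly to the left of (or on) the directed line p → q. (Equivalently: for every other point r, the cross product (q − p) × (r − p) ≥ 0.)
Starting point (lowest x, tie lowest y): (-7, 10). Wrap until returning to start. Resulting hull: (-7, 10), (-6, -9), (7, -4), (9, 4), (3, 8).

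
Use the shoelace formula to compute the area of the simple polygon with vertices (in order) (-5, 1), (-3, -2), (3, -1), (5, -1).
Area = 12

Shoelace formula: Area = (1/2) |Σ_i (x_i · y_{i+1} − x_{i+1} · y_i)| (indices mod n). Compute each cross term:
  (-5)(-2) − (-3)(1) = 13
  (-3)(-1) − (3)(-2) = 9
  (3)(-1) − (5)(-1) = 2
  (5)(1) − (-5)(-1) = 0
Sum = 24, so (signed) Area = 24/2 = 12, |Area| = 12.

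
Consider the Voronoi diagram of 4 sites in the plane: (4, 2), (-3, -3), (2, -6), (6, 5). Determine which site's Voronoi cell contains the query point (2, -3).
Nearest site = (2, -6)

The Voronoi cell of site s contains exactly those query points closer to s than to any other site. Compute squared distances from q = (2, -3) to each site:
  (2 − 2)² + (-6 − -3)² = 9
  (-3 − 2)² + (-3 − -3)² = 25
  (4 − 2)² + (2 − -3)² = 29
  (6 − 2)² + (5 − -3)² = 80
Minimum is attained by (2, -6), so q lies in its Voronoi cell.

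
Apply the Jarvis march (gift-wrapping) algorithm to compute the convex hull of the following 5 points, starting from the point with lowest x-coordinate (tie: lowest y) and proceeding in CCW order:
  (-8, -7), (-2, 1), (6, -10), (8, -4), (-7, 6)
Hull (CCW) = [(-8, -7), (6, -10), (8, -4), (-7, 6)]

Jarvis march: at each step, from the current hull vertex p, select the next vertex q as the point such that every other point lies strictly to the left of (or on) the directed line p → q. (Equivalently: for every other point r, the cross product (q − p) × (r − p) ≥ 0.)
Starting point (lowest x, tie lowest y): (-8, -7). Wrap until returning to start. Resulting hull: (-8, -7), (6, -10), (8, -4), (-7, 6).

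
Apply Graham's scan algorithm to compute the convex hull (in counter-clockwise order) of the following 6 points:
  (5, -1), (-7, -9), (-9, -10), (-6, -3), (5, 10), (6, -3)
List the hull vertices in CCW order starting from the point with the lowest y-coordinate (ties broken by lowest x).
Hull (CCW) = [(-9, -10), (6, -3), (5, 10), (-6, -3)]

Graham scan procedure:
  1. Find the pivot p₀ = point with lowest y (tie → lowest x): (-9, -10).
  2. Sort the remaining points by polar angle around p₀.
  3. Walk through sorted points, maintaining a stack; pop the top while the last three entries make a non-left turn (cross product ≤ 0).
  4. Final stack is the convex hull in CCW order: (-9, -10), (6, -3), (5, 10), (-6, -3).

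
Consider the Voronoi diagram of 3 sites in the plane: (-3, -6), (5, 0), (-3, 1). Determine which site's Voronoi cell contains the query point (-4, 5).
Nearest site = (-3, 1)

The Voronoi cell of site s contains exactly those query points closer to s than to any other site. Compute squared distances from q = (-4, 5) to each site:
  (-3 − -4)² + (1 − 5)² = 17
  (5 − -4)² + (0 − 5)² = 106
  (-3 − -4)² + (-6 − 5)² = 122
Minimum is attained by (-3, 1), so q lies in its Voronoi cell.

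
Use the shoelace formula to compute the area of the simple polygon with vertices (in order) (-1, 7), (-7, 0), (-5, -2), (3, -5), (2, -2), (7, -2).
Area = 155/2

Shoelace formula: Area = (1/2) |Σ_i (x_i · y_{i+1} − x_{i+1} · y_i)| (indices mod n). Compute each cross term:
  (-1)(0) − (-7)(7) = 49
  (-7)(-2) − (-5)(0) = 14
  (-5)(-5) − (3)(-2) = 31
  (3)(-2) − (2)(-5) = 4
  (2)(-2) − (7)(-2) = 10
  (7)(7) − (-1)(-2) = 47
Sum = 155, so (signed) Area = 155/2 = 155/2, |Area| = 155/2.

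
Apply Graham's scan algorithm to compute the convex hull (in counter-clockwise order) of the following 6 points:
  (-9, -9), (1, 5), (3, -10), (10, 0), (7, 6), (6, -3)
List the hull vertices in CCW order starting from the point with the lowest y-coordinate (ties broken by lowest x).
Hull (CCW) = [(3, -10), (10, 0), (7, 6), (1, 5), (-9, -9)]

Graham scan procedure:
  1. Find the pivot p₀ = point with lowest y (tie → lowest x): (3, -10).
  2. Sort the remaining points by polar angle around p₀.
  3. Walk through sorted points, maintaining a stack; pop the top while the last three entries make a non-left turn (cross product ≤ 0).
  4. Final stack is the convex hull in CCW order: (3, -10), (10, 0), (7, 6), (1, 5), (-9, -9).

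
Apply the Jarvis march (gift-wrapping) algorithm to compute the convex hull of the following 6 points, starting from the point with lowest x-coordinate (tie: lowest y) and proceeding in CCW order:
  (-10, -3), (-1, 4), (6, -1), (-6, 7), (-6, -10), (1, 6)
Hull (CCW) = [(-10, -3), (-6, -10), (6, -1), (1, 6), (-6, 7)]

Jarvis march: at each step, from the current hull vertex p, select the next vertex q as the point such that every other point lies strictly to the left of (or on) the directed line p → q. (Equivalently: for every other point r, the cross product (q − p) × (r − p) ≥ 0.)
Starting point (lowest x, tie lowest y): (-10, -3). Wrap until returning to start. Resulting hull: (-10, -3), (-6, -10), (6, -1), (1, 6), (-6, 7).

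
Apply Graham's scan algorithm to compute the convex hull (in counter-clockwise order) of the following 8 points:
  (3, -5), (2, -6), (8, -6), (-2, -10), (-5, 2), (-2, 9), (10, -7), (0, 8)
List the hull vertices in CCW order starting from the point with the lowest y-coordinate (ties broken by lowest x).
Hull (CCW) = [(-2, -10), (10, -7), (0, 8), (-2, 9), (-5, 2)]

Graham scan procedure:
  1. Find the pivot p₀ = point with lowest y (tie → lowest x): (-2, -10).
  2. Sort the remaining points by polar angle around p₀.
  3. Walk through sorted points, maintaining a stack; pop the top while the last three entries make a non-left turn (cross product ≤ 0).
  4. Final stack is the convex hull in CCW order: (-2, -10), (10, -7), (0, 8), (-2, 9), (-5, 2).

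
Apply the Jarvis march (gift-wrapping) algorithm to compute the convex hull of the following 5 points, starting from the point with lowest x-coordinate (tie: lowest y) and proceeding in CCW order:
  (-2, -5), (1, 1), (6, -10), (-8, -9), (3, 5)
Hull (CCW) = [(-8, -9), (6, -10), (3, 5)]

Jarvis march: at each step, from the current hull vertex p, select the next vertex q as the point such that every other point lies strictly to the left of (or on) the directed line p → q. (Equivalently: for every other point r, the cross product (q − p) × (r − p) ≥ 0.)
Starting point (lowest x, tie lowest y): (-8, -9). Wrap until returning to start. Resulting hull: (-8, -9), (6, -10), (3, 5).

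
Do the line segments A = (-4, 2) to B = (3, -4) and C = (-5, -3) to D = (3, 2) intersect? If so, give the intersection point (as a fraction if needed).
Yes; intersection at (-87/83, -44/83) (t = 35/83 on AB, s = 41/83 on CD)

Parametrize AB as A + t(B − A) = (-4 + 7 t, 2 + -6 t) and CD as C + s(D − C) = (-5 + 8 s, -3 + 5 s). Solve the linear system for (t, s). Determinant = -83 ≠ 0, so a unique intersection of the containing lines exists. Solution: t = 35/83, s = 41/83 — both in [0, 1], so the segments cross. Intersection point: (-87/83, -44/83).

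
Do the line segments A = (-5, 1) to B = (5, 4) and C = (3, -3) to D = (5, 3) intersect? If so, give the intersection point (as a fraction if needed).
No (intersection of containing lines falls outside at least one segment)

Parametrize and solve: t = 28/27, s = 32/27. At least one of these is outside [0, 1], so the segments do not intersect.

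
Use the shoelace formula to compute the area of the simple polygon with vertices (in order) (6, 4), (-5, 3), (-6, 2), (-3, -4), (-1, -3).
Area = 95/2

Shoelace formula: Area = (1/2) |Σ_i (x_i · y_{i+1} − x_{i+1} · y_i)| (indices mod n). Compute each cross term:
  (6)(3) − (-5)(4) = 38
  (-5)(2) − (-6)(3) = 8
  (-6)(-4) − (-3)(2) = 30
  (-3)(-3) − (-1)(-4) = 5
  (-1)(4) − (6)(-3) = 14
Sum = 95, so (signed) Area = 95/2 = 95/2, |Area| = 95/2.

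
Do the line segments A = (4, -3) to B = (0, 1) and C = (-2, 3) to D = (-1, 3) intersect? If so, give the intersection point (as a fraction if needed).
No (intersection of containing lines falls outside at least one segment)

Parametrize and solve: t = 3/2, s = 0. At least one of these is outside [0, 1], so the segments do not intersect.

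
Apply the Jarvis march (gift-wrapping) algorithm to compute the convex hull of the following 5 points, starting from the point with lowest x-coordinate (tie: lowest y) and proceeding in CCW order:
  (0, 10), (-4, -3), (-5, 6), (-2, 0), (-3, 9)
Hull (CCW) = [(-5, 6), (-4, -3), (-2, 0), (0, 10), (-3, 9)]

Jarvis march: at each step, from the current hull vertex p, select the next vertex q as the point such that every other point lies strictly to the left of (or on) the directed line p → q. (Equivalently: for every other point r, the cross product (q − p) × (r − p) ≥ 0.)
Starting point (lowest x, tie lowest y): (-5, 6). Wrap until returning to start. Resulting hull: (-5, 6), (-4, -3), (-2, 0), (0, 10), (-3, 9).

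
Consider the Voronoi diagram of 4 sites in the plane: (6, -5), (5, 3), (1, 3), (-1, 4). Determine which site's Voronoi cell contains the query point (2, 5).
Nearest site = (1, 3)

The Voronoi cell of site s contains exactly those query points closer to s than to any other site. Compute squared distances from q = (2, 5) to each site:
  (1 − 2)² + (3 − 5)² = 5
  (-1 − 2)² + (4 − 5)² = 10
  (5 − 2)² + (3 − 5)² = 13
  (6 − 2)² + (-5 − 5)² = 116
Minimum is attained by (1, 3), so q lies in its Voronoi cell.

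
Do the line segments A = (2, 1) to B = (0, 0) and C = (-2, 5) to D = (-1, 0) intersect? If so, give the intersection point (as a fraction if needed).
No (intersection of containing lines falls outside at least one segment)

Parametrize and solve: t = 16/11, s = 12/11. At least one of these is outside [0, 1], so the segments do not intersect.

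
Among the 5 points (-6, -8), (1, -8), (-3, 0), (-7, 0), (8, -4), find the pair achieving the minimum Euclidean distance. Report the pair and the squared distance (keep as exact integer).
Pair = ((-3, 0), (-7, 0)); squared distance = 16

Compute all C(5, 2) = 10 pairwise squared distances (x_i − x_j)² + (y_i − y_j)². The minimum is 16, attained by the pair ((-3, 0), (-7, 0)).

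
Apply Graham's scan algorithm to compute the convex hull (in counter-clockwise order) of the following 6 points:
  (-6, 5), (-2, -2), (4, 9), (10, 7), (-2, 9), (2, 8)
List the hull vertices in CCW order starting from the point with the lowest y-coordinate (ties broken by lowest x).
Hull (CCW) = [(-2, -2), (10, 7), (4, 9), (-2, 9), (-6, 5)]

Graham scan procedure:
  1. Find the pivot p₀ = point with lowest y (tie → lowest x): (-2, -2).
  2. Sort the remaining points by polar angle around p₀.
  3. Walk through sorted points, maintaining a stack; pop the top while the last three entries make a non-left turn (cross product ≤ 0).
  4. Final stack is the convex hull in CCW order: (-2, -2), (10, 7), (4, 9), (-2, 9), (-6, 5).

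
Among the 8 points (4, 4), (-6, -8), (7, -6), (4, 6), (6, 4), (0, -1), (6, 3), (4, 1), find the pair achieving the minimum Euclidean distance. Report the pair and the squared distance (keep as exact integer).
Pair = ((6, 4), (6, 3)); squared distance = 1

Compute all C(8, 2) = 28 pairwise squared distances (x_i − x_j)² + (y_i − y_j)². The minimum is 1, attained by the pair ((6, 4), (6, 3)).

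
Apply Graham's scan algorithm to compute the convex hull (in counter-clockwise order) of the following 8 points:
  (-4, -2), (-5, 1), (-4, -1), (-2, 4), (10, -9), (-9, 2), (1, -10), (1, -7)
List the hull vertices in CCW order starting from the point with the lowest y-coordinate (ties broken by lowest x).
Hull (CCW) = [(1, -10), (10, -9), (-2, 4), (-9, 2)]

Graham scan procedure:
  1. Find the pivot p₀ = point with lowest y (tie → lowest x): (1, -10).
  2. Sort the remaining points by polar angle around p₀.
  3. Walk through sorted points, maintaining a stack; pop the top while the last three entries make a non-left turn (cross product ≤ 0).
  4. Final stack is the convex hull in CCW order: (1, -10), (10, -9), (-2, 4), (-9, 2).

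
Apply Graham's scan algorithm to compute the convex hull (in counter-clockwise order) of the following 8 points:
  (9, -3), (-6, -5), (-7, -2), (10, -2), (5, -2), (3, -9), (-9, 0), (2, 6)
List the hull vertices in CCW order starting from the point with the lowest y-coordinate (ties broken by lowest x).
Hull (CCW) = [(3, -9), (10, -2), (2, 6), (-9, 0), (-6, -5)]

Graham scan procedure:
  1. Find the pivot p₀ = point with lowest y (tie → lowest x): (3, -9).
  2. Sort the remaining points by polar angle around p₀.
  3. Walk through sorted points, maintaining a stack; pop the top while the last three entries make a non-left turn (cross product ≤ 0).
  4. Final stack is the convex hull in CCW order: (3, -9), (10, -2), (2, 6), (-9, 0), (-6, -5).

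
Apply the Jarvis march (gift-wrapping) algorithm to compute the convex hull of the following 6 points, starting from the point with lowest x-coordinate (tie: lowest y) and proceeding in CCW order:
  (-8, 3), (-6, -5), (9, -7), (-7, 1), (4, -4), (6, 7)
Hull (CCW) = [(-8, 3), (-6, -5), (9, -7), (6, 7)]

Jarvis march: at each step, from the current hull vertex p, select the next vertex q as the point such that every other point lies strictly to the left of (or on) the directed line p → q. (Equivalently: for every other point r, the cross product (q − p) × (r − p) ≥ 0.)
Starting point (lowest x, tie lowest y): (-8, 3). Wrap until returning to start. Resulting hull: (-8, 3), (-6, -5), (9, -7), (6, 7).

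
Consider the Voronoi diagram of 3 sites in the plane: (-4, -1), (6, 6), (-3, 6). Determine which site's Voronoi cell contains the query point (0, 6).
Nearest site = (-3, 6)

The Voronoi cell of site s contains exactly those query points closer to s than to any other site. Compute squared distances from q = (0, 6) to each site:
  (-3 − 0)² + (6 − 6)² = 9
  (6 − 0)² + (6 − 6)² = 36
  (-4 − 0)² + (-1 − 6)² = 65
Minimum is attained by (-3, 6), so q lies in its Voronoi cell.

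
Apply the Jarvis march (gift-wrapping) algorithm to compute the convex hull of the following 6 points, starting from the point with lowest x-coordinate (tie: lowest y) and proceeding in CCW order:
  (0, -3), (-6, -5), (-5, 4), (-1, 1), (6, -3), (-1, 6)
Hull (CCW) = [(-6, -5), (6, -3), (-1, 6), (-5, 4)]

Jarvis march: at each step, from the current hull vertex p, select the next vertex q as the point such that every other point lies strictly to the left of (or on) the directed line p → q. (Equivalently: for every other point r, the cross product (q − p) × (r − p) ≥ 0.)
Starting point (lowest x, tie lowest y): (-6, -5). Wrap until returning to start. Resulting hull: (-6, -5), (6, -3), (-1, 6), (-5, 4).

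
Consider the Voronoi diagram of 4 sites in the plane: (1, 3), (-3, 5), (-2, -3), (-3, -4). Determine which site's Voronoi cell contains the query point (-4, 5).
Nearest site = (-3, 5)

The Voronoi cell of site s contains exactly those query points closer to s than to any other site. Compute squared distances from q = (-4, 5) to each site:
  (-3 − -4)² + (5 − 5)² = 1
  (1 − -4)² + (3 − 5)² = 29
  (-2 − -4)² + (-3 − 5)² = 68
  (-3 − -4)² + (-4 − 5)² = 82
Minimum is attained by (-3, 5), so q lies in its Voronoi cell.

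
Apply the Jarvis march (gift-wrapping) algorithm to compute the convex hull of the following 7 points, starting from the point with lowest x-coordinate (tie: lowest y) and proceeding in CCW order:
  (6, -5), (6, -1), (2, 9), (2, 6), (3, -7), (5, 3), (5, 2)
Hull (CCW) = [(2, 6), (3, -7), (6, -5), (6, -1), (5, 3), (2, 9)]

Jarvis march: at each step, from the current hull vertex p, select the next vertex q as the point such that every other point lies strictly to the left of (or on) the directed line p → q. (Equivalently: for every other point r, the cross product (q − p) × (r − p) ≥ 0.)
Starting point (lowest x, tie lowest y): (2, 6). Wrap until returning to start. Resulting hull: (2, 6), (3, -7), (6, -5), (6, -1), (5, 3), (2, 9).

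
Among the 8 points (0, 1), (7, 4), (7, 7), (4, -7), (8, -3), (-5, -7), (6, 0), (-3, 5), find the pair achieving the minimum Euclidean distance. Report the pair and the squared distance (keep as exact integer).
Pair = ((7, 4), (7, 7)); squared distance = 9

Compute all C(8, 2) = 28 pairwise squared distances (x_i − x_j)² + (y_i − y_j)². The minimum is 9, attained by the pair ((7, 4), (7, 7)).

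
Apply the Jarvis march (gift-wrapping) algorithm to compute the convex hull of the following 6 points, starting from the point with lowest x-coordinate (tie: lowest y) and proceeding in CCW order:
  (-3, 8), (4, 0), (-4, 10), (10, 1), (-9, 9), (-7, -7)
Hull (CCW) = [(-9, 9), (-7, -7), (10, 1), (-4, 10)]

Jarvis march: at each step, from the current hull vertex p, select the next vertex q as the point such that every other point lies strictly to the left of (or on) the directed line p → q. (Equivalently: for every other point r, the cross product (q − p) × (r − p) ≥ 0.)
Starting point (lowest x, tie lowest y): (-9, 9). Wrap until returning to start. Resulting hull: (-9, 9), (-7, -7), (10, 1), (-4, 10).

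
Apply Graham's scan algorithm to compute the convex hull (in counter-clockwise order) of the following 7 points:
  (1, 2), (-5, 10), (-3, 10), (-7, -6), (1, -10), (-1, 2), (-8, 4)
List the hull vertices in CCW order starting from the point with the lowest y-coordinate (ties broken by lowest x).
Hull (CCW) = [(1, -10), (1, 2), (-3, 10), (-5, 10), (-8, 4), (-7, -6)]

Graham scan procedure:
  1. Find the pivot p₀ = point with lowest y (tie → lowest x): (1, -10).
  2. Sort the remaining points by polar angle around p₀.
  3. Walk through sorted points, maintaining a stack; pop the top while the last three entries make a non-left turn (cross product ≤ 0).
  4. Final stack is the convex hull in CCW order: (1, -10), (1, 2), (-3, 10), (-5, 10), (-8, 4), (-7, -6).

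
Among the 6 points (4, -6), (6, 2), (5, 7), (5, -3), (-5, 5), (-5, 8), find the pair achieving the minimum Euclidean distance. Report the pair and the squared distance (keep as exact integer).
Pair = ((-5, 5), (-5, 8)); squared distance = 9

Compute all C(6, 2) = 15 pairwise squared distances (x_i − x_j)² + (y_i − y_j)². The minimum is 9, attained by the pair ((-5, 5), (-5, 8)).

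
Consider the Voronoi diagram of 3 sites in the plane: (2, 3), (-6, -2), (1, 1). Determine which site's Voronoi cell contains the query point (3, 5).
Nearest site = (2, 3)

The Voronoi cell of site s contains exactly those query points closer to s than to any other site. Compute squared distances from q = (3, 5) to each site:
  (2 − 3)² + (3 − 5)² = 5
  (1 − 3)² + (1 − 5)² = 20
  (-6 − 3)² + (-2 − 5)² = 130
Minimum is attained by (2, 3), so q lies in its Voronoi cell.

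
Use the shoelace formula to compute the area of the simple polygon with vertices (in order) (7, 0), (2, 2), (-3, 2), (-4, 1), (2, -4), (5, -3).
Area = 39

Shoelace formula: Area = (1/2) |Σ_i (x_i · y_{i+1} − x_{i+1} · y_i)| (indices mod n). Compute each cross term:
  (7)(2) − (2)(0) = 14
  (2)(2) − (-3)(2) = 10
  (-3)(1) − (-4)(2) = 5
  (-4)(-4) − (2)(1) = 14
  (2)(-3) − (5)(-4) = 14
  (5)(0) − (7)(-3) = 21
Sum = 78, so (signed) Area = 78/2 = 39, |Area| = 39.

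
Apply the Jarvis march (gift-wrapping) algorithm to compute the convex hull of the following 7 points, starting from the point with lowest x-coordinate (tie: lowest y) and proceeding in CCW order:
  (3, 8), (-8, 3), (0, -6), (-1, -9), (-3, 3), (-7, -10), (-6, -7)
Hull (CCW) = [(-8, 3), (-7, -10), (-1, -9), (0, -6), (3, 8)]

Jarvis march: at each step, from the current hull vertex p, select the next vertex q as the point such that every other point lies strictly to the left of (or on) the directed line p → q. (Equivalently: for every other point r, the cross product (q − p) × (r − p) ≥ 0.)
Starting point (lowest x, tie lowest y): (-8, 3). Wrap until returning to start. Resulting hull: (-8, 3), (-7, -10), (-1, -9), (0, -6), (3, 8).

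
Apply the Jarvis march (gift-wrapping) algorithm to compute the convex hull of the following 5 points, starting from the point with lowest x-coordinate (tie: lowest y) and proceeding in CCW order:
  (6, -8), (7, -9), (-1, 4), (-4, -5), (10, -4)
Hull (CCW) = [(-4, -5), (7, -9), (10, -4), (-1, 4)]

Jarvis march: at each step, from the current hull vertex p, select the next vertex q as the point such that every other point lies strictly to the left of (or on) the directed line p → q. (Equivalently: for every other point r, the cross product (q − p) × (r − p) ≥ 0.)
Starting point (lowest x, tie lowest y): (-4, -5). Wrap until returning to start. Resulting hull: (-4, -5), (7, -9), (10, -4), (-1, 4).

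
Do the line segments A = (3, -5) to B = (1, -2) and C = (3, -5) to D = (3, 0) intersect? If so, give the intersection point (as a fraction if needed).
Yes; intersection at (3, -5) (t = 0 on AB, s = 0 on CD)

Parametrize AB as A + t(B − A) = (3 + -2 t, -5 + 3 t) and CD as C + s(D − C) = (3 + 0 s, -5 + 5 s). Solve the linear system for (t, s). Determinant = 10 ≠ 0, so a unique intersection of the containing lines exists. Solution: t = 0, s = 0 — both in [0, 1], so the segments cross. Intersection point: (3, -5).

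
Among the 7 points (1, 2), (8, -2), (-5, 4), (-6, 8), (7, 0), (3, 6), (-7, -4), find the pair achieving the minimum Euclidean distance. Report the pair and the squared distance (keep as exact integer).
Pair = ((8, -2), (7, 0)); squared distance = 5

Compute all C(7, 2) = 21 pairwise squared distances (x_i − x_j)² + (y_i − y_j)². The minimum is 5, attained by the pair ((8, -2), (7, 0)).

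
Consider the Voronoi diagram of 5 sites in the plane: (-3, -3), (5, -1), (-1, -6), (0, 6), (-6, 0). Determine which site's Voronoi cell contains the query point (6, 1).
Nearest site = (5, -1)

The Voronoi cell of site s contains exactly those query points closer to s than to any other site. Compute squared distances from q = (6, 1) to each site:
  (5 − 6)² + (-1 − 1)² = 5
  (0 − 6)² + (6 − 1)² = 61
  (-3 − 6)² + (-3 − 1)² = 97
  (-1 − 6)² + (-6 − 1)² = 98
  (-6 − 6)² + (0 − 1)² = 145
Minimum is attained by (5, -1), so q lies in its Voronoi cell.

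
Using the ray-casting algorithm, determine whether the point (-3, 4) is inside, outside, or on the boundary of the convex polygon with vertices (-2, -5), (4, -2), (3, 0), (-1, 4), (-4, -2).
The point (-3, 4) lies strictly outside the polygon

Cast a horizontal ray to the right from the query point and count how many polygon edges it crosses (each edge strictly once or zero times, handled with the usual half-open convention). 
Parity of crossings → even ⇒ outside.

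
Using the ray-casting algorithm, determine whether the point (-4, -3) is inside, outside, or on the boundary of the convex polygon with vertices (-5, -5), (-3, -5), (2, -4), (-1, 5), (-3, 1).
The point (-4, -3) lies strictly inside the polygon

Cast a horizontal ray to the right from the query point and count how many polygon edges it crosses (each edge strictly once or zero times, handled with the usual half-open convention). 
Parity of crossings → odd ⇒ inside.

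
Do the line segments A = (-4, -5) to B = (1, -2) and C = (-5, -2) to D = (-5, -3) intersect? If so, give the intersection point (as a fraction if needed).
No (intersection of containing lines falls outside at least one segment)

Parametrize and solve: t = -1/5, s = 18/5. At least one of these is outside [0, 1], so the segments do not intersect.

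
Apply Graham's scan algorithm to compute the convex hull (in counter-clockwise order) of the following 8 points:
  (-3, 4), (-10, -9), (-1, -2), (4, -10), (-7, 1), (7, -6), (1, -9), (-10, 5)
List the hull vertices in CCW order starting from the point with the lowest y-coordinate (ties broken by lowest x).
Hull (CCW) = [(4, -10), (7, -6), (-3, 4), (-10, 5), (-10, -9)]

Graham scan procedure:
  1. Find the pivot p₀ = point with lowest y (tie → lowest x): (4, -10).
  2. Sort the remaining points by polar angle around p₀.
  3. Walk through sorted points, maintaining a stack; pop the top while the last three entries make a non-left turn (cross product ≤ 0).
  4. Final stack is the convex hull in CCW order: (4, -10), (7, -6), (-3, 4), (-10, 5), (-10, -9).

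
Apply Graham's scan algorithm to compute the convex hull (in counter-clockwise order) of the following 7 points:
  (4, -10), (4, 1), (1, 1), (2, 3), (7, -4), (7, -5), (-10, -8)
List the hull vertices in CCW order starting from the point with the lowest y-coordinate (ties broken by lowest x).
Hull (CCW) = [(4, -10), (7, -5), (7, -4), (4, 1), (2, 3), (-10, -8)]

Graham scan procedure:
  1. Find the pivot p₀ = point with lowest y (tie → lowest x): (4, -10).
  2. Sort the remaining points by polar angle around p₀.
  3. Walk through sorted points, maintaining a stack; pop the top while the last three entries make a non-left turn (cross product ≤ 0).
  4. Final stack is the convex hull in CCW order: (4, -10), (7, -5), (7, -4), (4, 1), (2, 3), (-10, -8).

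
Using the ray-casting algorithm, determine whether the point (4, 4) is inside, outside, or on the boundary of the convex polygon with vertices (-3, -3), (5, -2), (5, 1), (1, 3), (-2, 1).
The point (4, 4) lies strictly outside the polygon

Cast a horizontal ray to the right from the query point and count how many polygon edges it crosses (each edge strictly once or zero times, handled with the usual half-open convention). 
Parity of crossings → even ⇒ outside.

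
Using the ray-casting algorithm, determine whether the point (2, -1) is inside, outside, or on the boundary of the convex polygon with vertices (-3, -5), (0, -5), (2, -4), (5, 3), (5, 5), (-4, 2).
The point (2, -1) lies strictly inside the polygon

Cast a horizontal ray to the right from the query point and count how many polygon edges it crosses (each edge strictly once or zero times, handled with the usual half-open convention). 
Parity of crossings → odd ⇒ inside.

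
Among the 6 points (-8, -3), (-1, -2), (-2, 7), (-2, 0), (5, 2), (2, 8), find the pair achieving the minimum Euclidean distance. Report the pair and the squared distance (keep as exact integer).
Pair = ((-1, -2), (-2, 0)); squared distance = 5

Compute all C(6, 2) = 15 pairwise squared distances (x_i − x_j)² + (y_i − y_j)². The minimum is 5, attained by the pair ((-1, -2), (-2, 0)).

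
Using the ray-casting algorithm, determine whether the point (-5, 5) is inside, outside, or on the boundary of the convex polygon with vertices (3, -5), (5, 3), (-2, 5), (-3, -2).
The point (-5, 5) lies strictly outside the polygon

Cast a horizontal ray to the right from the query point and count how many polygon edges it crosses (each edge strictly once or zero times, handled with the usual half-open convention). 
Parity of crossings → even ⇒ outside.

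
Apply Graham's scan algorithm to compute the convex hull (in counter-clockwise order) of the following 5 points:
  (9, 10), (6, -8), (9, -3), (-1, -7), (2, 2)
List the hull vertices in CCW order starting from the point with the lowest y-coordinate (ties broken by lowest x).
Hull (CCW) = [(6, -8), (9, -3), (9, 10), (2, 2), (-1, -7)]

Graham scan procedure:
  1. Find the pivot p₀ = point with lowest y (tie → lowest x): (6, -8).
  2. Sort the remaining points by polar angle around p₀.
  3. Walk through sorted points, maintaining a stack; pop the top while the last three entries make a non-left turn (cross product ≤ 0).
  4. Final stack is the convex hull in CCW order: (6, -8), (9, -3), (9, 10), (2, 2), (-1, -7).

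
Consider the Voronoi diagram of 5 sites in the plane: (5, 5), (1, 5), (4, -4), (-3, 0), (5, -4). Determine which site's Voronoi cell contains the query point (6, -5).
Nearest site = (5, -4)

The Voronoi cell of site s contains exactly those query points closer to s than to any other site. Compute squared distances from q = (6, -5) to each site:
  (5 − 6)² + (-4 − -5)² = 2
  (4 − 6)² + (-4 − -5)² = 5
  (5 − 6)² + (5 − -5)² = 101
  (-3 − 6)² + (0 − -5)² = 106
  (1 − 6)² + (5 − -5)² = 125
Minimum is attained by (5, -4), so q lies in its Voronoi cell.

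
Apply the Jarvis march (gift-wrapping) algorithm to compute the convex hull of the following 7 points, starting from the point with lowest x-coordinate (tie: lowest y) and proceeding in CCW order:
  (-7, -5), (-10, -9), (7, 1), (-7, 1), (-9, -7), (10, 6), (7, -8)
Hull (CCW) = [(-10, -9), (7, -8), (10, 6), (-7, 1)]

Jarvis march: at each step, from the current hull vertex p, select the next vertex q as the point such that every other point lies strictly to the left of (or on) the directed line p → q. (Equivalently: for every other point r, the cross product (q − p) × (r − p) ≥ 0.)
Starting point (lowest x, tie lowest y): (-10, -9). Wrap until returning to start. Resulting hull: (-10, -9), (7, -8), (10, 6), (-7, 1).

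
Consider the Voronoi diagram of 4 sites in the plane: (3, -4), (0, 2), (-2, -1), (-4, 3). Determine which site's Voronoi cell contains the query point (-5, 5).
Nearest site = (-4, 3)

The Voronoi cell of site s contains exactly those query points closer to s than to any other site. Compute squared distances from q = (-5, 5) to each site:
  (-4 − -5)² + (3 − 5)² = 5
  (0 − -5)² + (2 − 5)² = 34
  (-2 − -5)² + (-1 − 5)² = 45
  (3 − -5)² + (-4 − 5)² = 145
Minimum is attained by (-4, 3), so q lies in its Voronoi cell.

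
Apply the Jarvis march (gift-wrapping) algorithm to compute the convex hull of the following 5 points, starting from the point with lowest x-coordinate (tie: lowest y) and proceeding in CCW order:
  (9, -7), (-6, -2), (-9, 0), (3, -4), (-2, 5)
Hull (CCW) = [(-9, 0), (-6, -2), (9, -7), (-2, 5)]

Jarvis march: at each step, from the current hull vertex p, select the next vertex q as the point such that every other point lies strictly to the left of (or on) the directed line p → q. (Equivalently: for every other point r, the cross product (q − p) × (r − p) ≥ 0.)
Starting point (lowest x, tie lowest y): (-9, 0). Wrap until returning to start. Resulting hull: (-9, 0), (-6, -2), (9, -7), (-2, 5).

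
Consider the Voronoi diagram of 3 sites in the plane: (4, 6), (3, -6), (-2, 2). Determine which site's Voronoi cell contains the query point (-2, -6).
Nearest site = (3, -6)

The Voronoi cell of site s contains exactly those query points closer to s than to any other site. Compute squared distances from q = (-2, -6) to each site:
  (3 − -2)² + (-6 − -6)² = 25
  (-2 − -2)² + (2 − -6)² = 64
  (4 − -2)² + (6 − -6)² = 180
Minimum is attained by (3, -6), so q lies in its Voronoi cell.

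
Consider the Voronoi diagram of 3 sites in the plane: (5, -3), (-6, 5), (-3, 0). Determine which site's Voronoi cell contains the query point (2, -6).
Nearest site = (5, -3)

The Voronoi cell of site s contains exactly those query points closer to s than to any other site. Compute squared distances from q = (2, -6) to each site:
  (5 − 2)² + (-3 − -6)² = 18
  (-3 − 2)² + (0 − -6)² = 61
  (-6 − 2)² + (5 − -6)² = 185
Minimum is attained by (5, -3), so q lies in its Voronoi cell.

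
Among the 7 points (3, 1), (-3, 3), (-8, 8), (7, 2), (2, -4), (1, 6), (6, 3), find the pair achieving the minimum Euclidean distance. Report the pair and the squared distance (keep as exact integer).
Pair = ((7, 2), (6, 3)); squared distance = 2

Compute all C(7, 2) = 21 pairwise squared distances (x_i − x_j)² + (y_i − y_j)². The minimum is 2, attained by the pair ((7, 2), (6, 3)).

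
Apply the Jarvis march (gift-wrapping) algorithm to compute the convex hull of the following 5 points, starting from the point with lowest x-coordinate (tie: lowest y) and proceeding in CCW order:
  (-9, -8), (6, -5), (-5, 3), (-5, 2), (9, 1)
Hull (CCW) = [(-9, -8), (6, -5), (9, 1), (-5, 3)]

Jarvis march: at each step, from the current hull vertex p, select the next vertex q as the point such that every other point lies strictly to the left of (or on) the directed line p → q. (Equivalently: for every other point r, the cross product (q − p) × (r − p) ≥ 0.)
Starting point (lowest x, tie lowest y): (-9, -8). Wrap until returning to start. Resulting hull: (-9, -8), (6, -5), (9, 1), (-5, 3).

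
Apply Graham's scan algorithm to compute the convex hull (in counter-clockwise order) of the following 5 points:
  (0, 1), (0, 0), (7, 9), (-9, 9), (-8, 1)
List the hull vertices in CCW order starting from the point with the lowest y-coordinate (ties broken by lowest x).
Hull (CCW) = [(0, 0), (7, 9), (-9, 9), (-8, 1)]

Graham scan procedure:
  1. Find the pivot p₀ = point with lowest y (tie → lowest x): (0, 0).
  2. Sort the remaining points by polar angle around p₀.
  3. Walk through sorted points, maintaining a stack; pop the top while the last three entries make a non-left turn (cross product ≤ 0).
  4. Final stack is the convex hull in CCW order: (0, 0), (7, 9), (-9, 9), (-8, 1).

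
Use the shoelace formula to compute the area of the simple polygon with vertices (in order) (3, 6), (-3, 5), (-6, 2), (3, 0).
Area = 69/2

Shoelace formula: Area = (1/2) |Σ_i (x_i · y_{i+1} − x_{i+1} · y_i)| (indices mod n). Compute each cross term:
  (3)(5) − (-3)(6) = 33
  (-3)(2) − (-6)(5) = 24
  (-6)(0) − (3)(2) = -6
  (3)(6) − (3)(0) = 18
Sum = 69, so (signed) Area = 69/2 = 69/2, |Area| = 69/2.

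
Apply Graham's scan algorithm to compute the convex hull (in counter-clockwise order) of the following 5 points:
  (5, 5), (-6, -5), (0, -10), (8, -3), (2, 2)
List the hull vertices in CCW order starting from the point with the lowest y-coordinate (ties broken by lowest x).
Hull (CCW) = [(0, -10), (8, -3), (5, 5), (-6, -5)]

Graham scan procedure:
  1. Find the pivot p₀ = point with lowest y (tie → lowest x): (0, -10).
  2. Sort the remaining points by polar angle around p₀.
  3. Walk through sorted points, maintaining a stack; pop the top while the last three entries make a non-left turn (cross product ≤ 0).
  4. Final stack is the convex hull in CCW order: (0, -10), (8, -3), (5, 5), (-6, -5).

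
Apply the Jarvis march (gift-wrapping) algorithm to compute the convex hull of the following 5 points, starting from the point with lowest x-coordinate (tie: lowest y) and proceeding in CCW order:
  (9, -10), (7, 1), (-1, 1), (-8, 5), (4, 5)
Hull (CCW) = [(-8, 5), (9, -10), (7, 1), (4, 5)]

Jarvis march: at each step, from the current hull vertex p, select the next vertex q as the point such that every other point lies strictly to the left of (or on) the directed line p → q. (Equivalently: for every other point r, the cross product (q − p) × (r − p) ≥ 0.)
Starting point (lowest x, tie lowest y): (-8, 5). Wrap until returning to start. Resulting hull: (-8, 5), (9, -10), (7, 1), (4, 5).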